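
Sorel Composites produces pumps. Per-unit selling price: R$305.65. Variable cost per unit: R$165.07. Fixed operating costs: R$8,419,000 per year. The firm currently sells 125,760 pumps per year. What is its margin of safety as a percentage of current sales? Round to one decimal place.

52.4%

Unit CM = price − variable cost = R$305.65 − R$165.07 = R$140.58. Break-even units = R$8,419,000 ÷ R$140.58 = 59,887.61; break-even revenue = 59,887.61 × R$305.65 = R$18,304,647.53.
Actual sales revenue = 125,760 × R$305.65 = R$38,438,544.00.
Margin of safety = (R$38,438,544.00 − R$18,304,647.53) ÷ R$38,438,544.00 = 52.4%.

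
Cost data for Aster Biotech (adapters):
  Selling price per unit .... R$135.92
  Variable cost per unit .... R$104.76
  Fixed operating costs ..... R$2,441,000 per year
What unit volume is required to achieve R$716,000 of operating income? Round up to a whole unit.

Unit CM = price − variable cost = R$135.92 − R$104.76 = R$31.16.
Units = (FC + target) / CM = (R$2,441,000 + R$716,000) / R$31.16 = 101,315.79, so 101,316 adapters.

101,316 adapters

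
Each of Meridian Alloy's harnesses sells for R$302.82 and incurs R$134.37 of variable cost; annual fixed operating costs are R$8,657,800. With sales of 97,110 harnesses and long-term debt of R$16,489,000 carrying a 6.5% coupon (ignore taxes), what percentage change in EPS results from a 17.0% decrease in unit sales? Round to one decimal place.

-42.0%

At 97,110 units, contribution = 97,110 × R$168.45 = R$16,358,179.50.
EBIT = R$16,358,179.50 − R$8,657,800 = R$7,700,379.50.
After interest of R$1,071,785.00, pre-tax earnings = R$6,628,594.50.
Degree of combined leverage = contribution ÷ (EBIT − I) = R$16,358,179.50 ÷ R$6,628,594.50 = 2.4678.
EPS therefore changes by 2.4678 × (-17.0%) = -42.0%.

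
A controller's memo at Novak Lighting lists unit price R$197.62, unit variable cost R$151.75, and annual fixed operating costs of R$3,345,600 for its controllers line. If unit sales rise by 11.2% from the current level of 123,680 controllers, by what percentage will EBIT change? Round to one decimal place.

At 123,680 units, contribution = 123,680 × R$45.87 = R$5,673,201.60.
EBIT = R$5,673,201.60 − R$3,345,600 = R$2,327,601.60.
DOL = contribution ÷ EBIT = R$5,673,201.60 ÷ R$2,327,601.60 = 2.4374.
So EBIT moves 2.4374 × (+11.2%) = +27.3%.

+27.3%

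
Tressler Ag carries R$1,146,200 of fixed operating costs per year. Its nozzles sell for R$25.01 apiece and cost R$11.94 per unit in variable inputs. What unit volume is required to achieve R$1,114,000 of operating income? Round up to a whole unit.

172,931 nozzles

Contribution margin per unit = R$25.01 − R$11.94 = R$13.07.
Required volume = (fixed costs + target profit) ÷ CM = (R$1,146,200 + R$1,114,000) ÷ R$13.07 = 172,930.37, so 172,931 nozzles.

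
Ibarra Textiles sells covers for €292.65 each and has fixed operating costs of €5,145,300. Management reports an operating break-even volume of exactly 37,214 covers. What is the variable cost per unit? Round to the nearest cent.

€154.39

At break-even, FC = Q × (P − VC), so P − VC = €5,145,300 ÷ 37,214 = €138.2625.
Hence VC = price − CM = €292.65 − €138.2625 = €154.39.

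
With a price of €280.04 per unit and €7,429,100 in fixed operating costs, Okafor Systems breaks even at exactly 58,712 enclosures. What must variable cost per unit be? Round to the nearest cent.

€153.51

At break-even, FC = Q × (P − VC), so P − VC = €7,429,100 ÷ 58,712 = €126.5346.
Hence VC = price − CM = €280.04 − €126.5346 = €153.51.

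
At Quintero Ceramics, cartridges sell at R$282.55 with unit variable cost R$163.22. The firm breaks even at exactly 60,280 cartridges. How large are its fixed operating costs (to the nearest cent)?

Unit CM = price − variable cost = R$282.55 − R$163.22 = R$119.33.
Since BE = FC / CM, FC = 60,280 × R$119.33 = R$7,193,212.40.

R$7,193,212.40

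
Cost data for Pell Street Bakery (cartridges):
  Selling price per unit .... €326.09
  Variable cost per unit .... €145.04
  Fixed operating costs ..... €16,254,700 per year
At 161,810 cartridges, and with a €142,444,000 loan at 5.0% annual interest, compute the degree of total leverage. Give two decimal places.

4.95

Contribution at this volume is 161,810 × €181.05 = €29,295,700.50.
EBIT = €29,295,700.50 − €16,254,700 = €13,041,000.50. Interest = €7,122,200.00.
DOL = €29,295,700.50 ÷ €13,041,000.50 = 2.2464; DFL = €13,041,000.50 ÷ €5,918,800.50 = 2.2033.
DCL = DOL × DFL = 2.2464 × 2.2033 = 4.9495.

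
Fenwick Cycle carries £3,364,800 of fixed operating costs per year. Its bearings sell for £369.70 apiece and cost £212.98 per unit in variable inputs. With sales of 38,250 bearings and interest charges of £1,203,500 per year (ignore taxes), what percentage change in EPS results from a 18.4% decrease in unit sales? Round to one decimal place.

Contribution at this volume is 38,250 × £156.72 = £5,994,540.00.
Operating income = contribution − fixed costs = £5,994,540.00 − £3,364,800 = £2,629,740.00.
Interest = £1,203,500.00, so EBIT − I = £1,426,240.00.
DCL = total CM / (EBIT − I) = £5,994,540.00 / £1,426,240.00 = 4.2030.
EPS therefore changes by 4.2030 × (-18.4%) = -77.3%.

-77.3%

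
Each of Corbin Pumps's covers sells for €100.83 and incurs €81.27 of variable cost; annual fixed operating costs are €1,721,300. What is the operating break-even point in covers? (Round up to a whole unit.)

Contribution margin per unit = €100.83 − €81.27 = €19.56.
Break-even volume = fixed costs ÷ CM per unit = €1,721,300 ÷ €19.56 = 88,001.02, so 88,002 covers.

88,002 covers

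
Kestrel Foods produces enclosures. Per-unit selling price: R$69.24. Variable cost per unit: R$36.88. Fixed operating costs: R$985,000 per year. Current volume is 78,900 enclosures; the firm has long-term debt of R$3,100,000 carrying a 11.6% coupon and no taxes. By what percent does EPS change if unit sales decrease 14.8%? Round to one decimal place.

-31.3%

Contribution at this volume is 78,900 × R$32.36 = R$2,553,204.00.
EBIT = R$2,553,204.00 − R$985,000 = R$1,568,204.00.
After interest of R$359,600.00, pre-tax earnings = R$1,208,604.00.
DCL = total CM / (EBIT − I) = R$2,553,204.00 / R$1,208,604.00 = 2.1125.
EPS therefore changes by 2.1125 × (-14.8%) = -31.3%.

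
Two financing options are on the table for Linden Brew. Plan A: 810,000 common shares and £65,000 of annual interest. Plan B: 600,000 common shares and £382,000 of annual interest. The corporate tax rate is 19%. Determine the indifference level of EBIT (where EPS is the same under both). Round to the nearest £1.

£1,287,714

Set EPS_A = EPS_B: (EBIT − £65,000)(1 − 0.19) ÷ 810,000 = (EBIT − £382,000)(1 − 0.19) ÷ 600,000.
The (1 − t) factor cancels: (EBIT − 65,000) × 600,000 = (EBIT − 382,000) × 810,000.
Solving, EBIT = (382,000·810,000 − 65,000·600,000) / (810,000 − 600,000) = 270,420,000,000 / 210,000 = 1,287,714.29.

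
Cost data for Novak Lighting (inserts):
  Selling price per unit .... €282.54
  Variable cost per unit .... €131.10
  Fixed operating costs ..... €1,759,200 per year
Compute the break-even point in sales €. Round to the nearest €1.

CM per unit = €282.54 − €131.10 = €151.44; CM ratio = €151.44 / €282.54 = 0.5360.
Break-even sales = FC ÷ CM ratio = €1,759,200 × €282.54 / €151.44 = €3,282,121.

€3,282,121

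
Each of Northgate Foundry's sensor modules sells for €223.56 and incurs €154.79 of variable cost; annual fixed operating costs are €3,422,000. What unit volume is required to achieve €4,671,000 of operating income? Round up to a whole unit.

117,683 sensor modules

Contribution margin per unit = €223.56 − €154.79 = €68.77.
Required volume = (fixed costs + target profit) ÷ CM = (€3,422,000 + €4,671,000) ÷ €68.77 = 117,682.13, so 117,683 sensor modules.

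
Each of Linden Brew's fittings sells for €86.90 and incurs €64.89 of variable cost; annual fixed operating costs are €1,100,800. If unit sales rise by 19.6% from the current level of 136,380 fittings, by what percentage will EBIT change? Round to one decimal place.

Total contribution margin = 136,380 × €22.01 = €3,001,723.80.
EBIT = €3,001,723.80 − €1,100,800 = €1,900,923.80.
DOL = contribution ÷ EBIT = €3,001,723.80 ÷ €1,900,923.80 = 1.5791.
%ΔEBIT = DOL × %ΔSales = 1.5791 × +19.6% = +31.0%.

+31.0%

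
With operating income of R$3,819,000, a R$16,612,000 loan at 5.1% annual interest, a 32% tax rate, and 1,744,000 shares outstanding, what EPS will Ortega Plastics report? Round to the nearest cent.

R$1.16

Interest = R$847,212.00, so EBT = R$3,819,000 − R$847,212.00 = R$2,971,788.00.
After tax at 32%: net income = R$2,971,788.00 × 0.68 = R$2,020,815.84.
EPS = R$2,020,815.84 ÷ 1,744,000 = R$1.16.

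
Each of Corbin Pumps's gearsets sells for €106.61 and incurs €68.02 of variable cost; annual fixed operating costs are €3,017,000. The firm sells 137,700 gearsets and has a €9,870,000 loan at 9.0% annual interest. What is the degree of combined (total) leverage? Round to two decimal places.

3.77

At 137,700 units, contribution = 137,700 × €38.59 = €5,313,843.00.
Subtracting fixed costs: EBIT = €5,313,843.00 − €3,017,000 = €2,296,843.00. Interest = €888,300.00, so EBIT − I = €1,408,543.00.
Degree of total leverage = total CM / (EBIT − interest) = €5,313,843.00 / €1,408,543.00 = 3.7726.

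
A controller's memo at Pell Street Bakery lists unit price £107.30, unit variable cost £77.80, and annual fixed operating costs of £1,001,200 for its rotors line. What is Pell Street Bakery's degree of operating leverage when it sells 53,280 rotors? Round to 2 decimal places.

2.75

Contribution at this volume is 53,280 × £29.50 = £1,571,760.00.
Operating income = contribution − fixed costs = £1,571,760.00 − £1,001,200 = £570,560.00.
DOL = contribution ÷ EBIT = £1,571,760.00 ÷ £570,560.00 = 2.7548.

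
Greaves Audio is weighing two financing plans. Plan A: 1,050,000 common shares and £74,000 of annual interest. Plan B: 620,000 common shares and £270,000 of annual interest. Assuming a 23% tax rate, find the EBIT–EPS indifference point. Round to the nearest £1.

£552,605

Set EPS_A = EPS_B: (EBIT − £74,000)(1 − 0.23) ÷ 1,050,000 = (EBIT − £270,000)(1 − 0.23) ÷ 620,000.
Cancelling (1 − t) and cross-multiplying: 620,000·(EBIT − 74,000) = 1,050,000·(EBIT − 270,000).
Solving, EBIT = (270,000·1,050,000 − 74,000·620,000) / (1,050,000 − 620,000) = 237,620,000,000 / 430,000 = 552,604.65.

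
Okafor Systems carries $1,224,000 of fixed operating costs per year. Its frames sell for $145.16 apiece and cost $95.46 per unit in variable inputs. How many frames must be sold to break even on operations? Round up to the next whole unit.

Each unit contributes $145.16 − $95.46 = $49.70.
Units to break even: $1,224,000 ÷ $49.70 = 24,627.77, rounded up to 24,628.

24,628 frames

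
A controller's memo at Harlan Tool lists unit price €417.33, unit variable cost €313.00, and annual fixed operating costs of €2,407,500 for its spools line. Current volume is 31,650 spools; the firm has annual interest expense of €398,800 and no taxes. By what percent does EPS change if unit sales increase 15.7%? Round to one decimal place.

+104.6%

Contribution at this volume is 31,650 × €104.33 = €3,302,044.50.
Subtracting fixed costs: EBIT = €3,302,044.50 − €2,407,500 = €894,544.50.
After interest of €398,800.00, pre-tax earnings = €495,744.50.
Degree of combined leverage = contribution ÷ (EBIT − I) = €3,302,044.50 ÷ €495,744.50 = 6.6608.
%ΔEPS = DCL × %ΔSales = 6.6608 × +15.7% = +104.6%.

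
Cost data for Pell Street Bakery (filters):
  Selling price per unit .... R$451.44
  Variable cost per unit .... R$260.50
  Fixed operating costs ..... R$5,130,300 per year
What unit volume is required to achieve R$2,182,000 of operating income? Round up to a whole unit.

38,297 filters

Contribution margin per unit = R$451.44 − R$260.50 = R$190.94.
Required volume = (fixed costs + target profit) ÷ CM = (R$5,130,300 + R$2,182,000) ÷ R$190.94 = 38,296.32, so 38,297 filters.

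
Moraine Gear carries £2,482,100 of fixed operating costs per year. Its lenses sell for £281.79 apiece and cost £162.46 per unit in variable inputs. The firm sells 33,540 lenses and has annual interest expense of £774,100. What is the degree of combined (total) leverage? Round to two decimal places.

Contribution at this volume is 33,540 × £119.33 = £4,002,328.20.
Operating income = contribution − fixed costs = £4,002,328.20 − £2,482,100 = £1,520,228.20. Interest = £774,100.00, so EBIT − I = £746,128.20.
Degree of total leverage = total CM / (EBIT − interest) = £4,002,328.20 / £746,128.20 = 5.3641.

5.36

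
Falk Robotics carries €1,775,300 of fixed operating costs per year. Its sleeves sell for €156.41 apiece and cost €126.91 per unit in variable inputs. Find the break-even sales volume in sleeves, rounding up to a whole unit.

Unit CM = price − variable cost = €156.41 − €126.91 = €29.50.
Break-even volume = fixed costs ÷ CM per unit = €1,775,300 ÷ €29.50 = 60,179.66, so 60,180 sleeves.

60,180 sleeves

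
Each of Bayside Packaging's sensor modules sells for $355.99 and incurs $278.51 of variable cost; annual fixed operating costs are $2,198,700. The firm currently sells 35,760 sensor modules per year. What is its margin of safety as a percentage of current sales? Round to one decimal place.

Each unit contributes $355.99 − $278.51 = $77.48. Break-even units = $2,198,700 ÷ $77.48 = 28,377.65; break-even revenue = 28,377.65 × $355.99 = $10,102,158.14.
Actual sales revenue = 35,760 × $355.99 = $12,730,202.40.
Margin of safety = ($12,730,202.40 − $10,102,158.14) ÷ $12,730,202.40 = 20.6%.

20.6%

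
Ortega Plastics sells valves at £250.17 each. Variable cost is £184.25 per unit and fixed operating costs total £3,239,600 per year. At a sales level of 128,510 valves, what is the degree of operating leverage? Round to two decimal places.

Contribution at this volume is 128,510 × £65.92 = £8,471,379.20.
EBIT = £8,471,379.20 − £3,239,600 = £5,231,779.20.
DOL = contribution ÷ EBIT = £8,471,379.20 ÷ £5,231,779.20 = 1.6192.

1.62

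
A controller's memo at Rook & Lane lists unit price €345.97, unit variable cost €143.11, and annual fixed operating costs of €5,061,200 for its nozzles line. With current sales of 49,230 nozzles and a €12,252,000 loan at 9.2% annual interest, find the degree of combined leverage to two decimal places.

2.63

Contribution at this volume is 49,230 × €202.86 = €9,986,797.80.
Operating income = contribution − fixed costs = €9,986,797.80 − €5,061,200 = €4,925,597.80. Interest = €1,127,184.00.
DOL = €9,986,797.80 ÷ €4,925,597.80 = 2.0275; DFL = €4,925,597.80 ÷ €3,798,413.80 = 1.2968.
DCL = DOL × DFL = 2.0275 × 1.2968 = 2.6293.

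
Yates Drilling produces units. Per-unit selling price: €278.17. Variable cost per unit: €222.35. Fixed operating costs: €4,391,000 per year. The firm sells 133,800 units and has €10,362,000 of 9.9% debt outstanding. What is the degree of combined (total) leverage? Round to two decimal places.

3.64

At 133,800 units, contribution = 133,800 × €55.82 = €7,468,716.00.
Subtracting fixed costs: EBIT = €7,468,716.00 − €4,391,000 = €3,077,716.00. Interest = €1,025,838.00.
DOL = €7,468,716.00 ÷ €3,077,716.00 = 2.4267; DFL = €3,077,716.00 ÷ €2,051,878.00 = 1.5000.
DCL = DOL × DFL = 2.4267 × 1.5000 = 3.6401.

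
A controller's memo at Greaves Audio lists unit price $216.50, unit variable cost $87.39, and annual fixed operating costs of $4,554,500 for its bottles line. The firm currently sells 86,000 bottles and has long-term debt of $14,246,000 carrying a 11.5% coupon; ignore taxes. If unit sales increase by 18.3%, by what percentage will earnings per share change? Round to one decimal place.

+41.4%

Total contribution margin = 86,000 × $129.11 = $11,103,460.00.
EBIT = $11,103,460.00 − $4,554,500 = $6,548,960.00.
Interest = $1,638,290.00, so EBIT − I = $4,910,670.00.
Degree of combined leverage = contribution ÷ (EBIT − I) = $11,103,460.00 ÷ $4,910,670.00 = 2.2611.
%ΔEPS = DCL × %ΔSales = 2.2611 × +18.3% = +41.4%.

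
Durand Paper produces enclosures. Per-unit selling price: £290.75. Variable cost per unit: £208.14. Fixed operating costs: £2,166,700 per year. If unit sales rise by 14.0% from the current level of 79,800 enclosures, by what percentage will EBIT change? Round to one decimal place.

+20.9%

At 79,800 units, contribution = 79,800 × £82.61 = £6,592,278.00.
Subtracting fixed costs: EBIT = £6,592,278.00 − £2,166,700 = £4,425,578.00.
DOL = contribution ÷ EBIT = £6,592,278.00 ÷ £4,425,578.00 = 1.4896.
%ΔEBIT = DOL × %ΔSales = 1.4896 × +14.0% = +20.9%.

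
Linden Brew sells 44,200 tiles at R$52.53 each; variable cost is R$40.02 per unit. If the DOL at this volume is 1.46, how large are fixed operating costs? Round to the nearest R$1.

R$174,215

At 44,200 units, contribution = 44,200 × R$12.51 = R$552,942.00.
Since DOL = CM ÷ EBIT, EBIT = R$552,942.00 ÷ 1.46 = R$378,727.40.
And FC = contribution − EBIT = R$552,942.00 − R$378,727.40 = R$174,215.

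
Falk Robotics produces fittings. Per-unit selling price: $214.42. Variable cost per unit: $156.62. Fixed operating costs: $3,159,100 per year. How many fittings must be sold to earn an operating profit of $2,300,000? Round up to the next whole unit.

94,449 fittings

Each unit contributes $214.42 − $156.62 = $57.80.
Required volume = (fixed costs + target profit) ÷ CM = ($3,159,100 + $2,300,000) ÷ $57.80 = 94,448.10, so 94,449 fittings.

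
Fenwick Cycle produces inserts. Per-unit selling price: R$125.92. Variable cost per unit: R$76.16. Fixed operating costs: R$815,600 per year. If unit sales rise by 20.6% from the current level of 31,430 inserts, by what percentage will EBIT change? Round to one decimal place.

+43.1%

Contribution at this volume is 31,430 × R$49.76 = R$1,563,956.80.
Operating income = contribution − fixed costs = R$1,563,956.80 − R$815,600 = R$748,356.80.
So DOL = total CM / EBIT = R$1,563,956.80 / R$748,356.80 = 2.0899.
So EBIT moves 2.0899 × (+20.6%) = +43.1%.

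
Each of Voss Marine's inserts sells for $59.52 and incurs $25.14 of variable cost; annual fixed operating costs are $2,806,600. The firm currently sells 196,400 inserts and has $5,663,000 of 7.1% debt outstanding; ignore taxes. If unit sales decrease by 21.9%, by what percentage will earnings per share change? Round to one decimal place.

Contribution at this volume is 196,400 × $34.38 = $6,752,232.00.
Subtracting fixed costs: EBIT = $6,752,232.00 − $2,806,600 = $3,945,632.00.
After interest of $402,073.00, pre-tax earnings = $3,543,559.00.
DCL = total CM / (EBIT − I) = $6,752,232.00 / $3,543,559.00 = 1.9055.
%ΔEPS = DCL × %ΔSales = 1.9055 × -21.9% = -41.7%.

-41.7%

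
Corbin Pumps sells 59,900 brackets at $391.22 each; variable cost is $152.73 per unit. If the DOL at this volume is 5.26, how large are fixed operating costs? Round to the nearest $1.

At 59,900 units, contribution = 59,900 × $238.49 = $14,285,551.00.
DOL = contribution / EBIT, so EBIT = $14,285,551.00 / 5.26 = $2,715,884.22.
Fixed costs = CM − EBIT = $14,285,551.00 − $2,715,884.22 = $11,569,667.

$11,569,667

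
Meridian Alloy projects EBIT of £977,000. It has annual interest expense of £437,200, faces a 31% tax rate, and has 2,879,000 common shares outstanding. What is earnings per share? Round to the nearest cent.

Interest = £437,200.00, so EBT = £977,000 − £437,200.00 = £539,800.00.
After tax at 31%: net income = £539,800.00 × 0.69 = £372,462.00.
EPS = £372,462.00 ÷ 2,879,000 = £0.13.

£0.13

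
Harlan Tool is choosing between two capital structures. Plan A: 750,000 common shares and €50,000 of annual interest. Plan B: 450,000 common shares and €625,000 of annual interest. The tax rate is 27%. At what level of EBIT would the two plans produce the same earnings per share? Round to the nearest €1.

€1,487,500

At indifference, (EBIT − 50,000)(1 − t)/750,000 = (EBIT − 625,000)(1 − t)/450,000.
The (1 − t) factor cancels: (EBIT − 50,000) × 450,000 = (EBIT − 625,000) × 750,000.
Solving, EBIT = (625,000·750,000 − 50,000·450,000) / (750,000 − 450,000) = 446,250,000,000 / 300,000 = 1,487,500.00.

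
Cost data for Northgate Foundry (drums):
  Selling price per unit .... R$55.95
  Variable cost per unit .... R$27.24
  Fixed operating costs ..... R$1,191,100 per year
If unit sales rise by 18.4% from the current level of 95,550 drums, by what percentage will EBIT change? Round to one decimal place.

+32.5%

Contribution at this volume is 95,550 × R$28.71 = R$2,743,240.50.
EBIT = R$2,743,240.50 − R$1,191,100 = R$1,552,140.50.
DOL = contribution ÷ EBIT = R$2,743,240.50 ÷ R$1,552,140.50 = 1.7674.
So EBIT moves 1.7674 × (+18.4%) = +32.5%.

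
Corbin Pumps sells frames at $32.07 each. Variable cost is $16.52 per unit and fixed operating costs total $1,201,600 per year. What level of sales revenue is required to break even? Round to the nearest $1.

CM per unit = $32.07 − $16.52 = $15.55; CM ratio = $15.55 / $32.07 = 0.4849.
Break-even revenue = fixed costs × price ÷ CM = $1,201,600 × $32.07 ÷ $15.55 = $2,478,155.

$2,478,155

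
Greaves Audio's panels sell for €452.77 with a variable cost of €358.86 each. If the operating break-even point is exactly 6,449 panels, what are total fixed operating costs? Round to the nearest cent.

Unit CM = price − variable cost = €452.77 − €358.86 = €93.91.
Fixed costs = break-even units × CM = 6,449 × €93.91 = €605,625.59.

€605,625.59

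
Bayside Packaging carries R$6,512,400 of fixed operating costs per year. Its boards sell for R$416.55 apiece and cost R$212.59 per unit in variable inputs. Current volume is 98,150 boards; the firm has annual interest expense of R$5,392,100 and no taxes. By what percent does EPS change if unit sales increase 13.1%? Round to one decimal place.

Total contribution margin = 98,150 × R$203.96 = R$20,018,674.00.
Subtracting fixed costs: EBIT = R$20,018,674.00 − R$6,512,400 = R$13,506,274.00.
Interest = R$5,392,100.00, so EBIT − I = R$8,114,174.00.
DCL = total CM / (EBIT − I) = R$20,018,674.00 / R$8,114,174.00 = 2.4671.
%ΔEPS = DCL × %ΔSales = 2.4671 × +13.1% = +32.3%.

+32.3%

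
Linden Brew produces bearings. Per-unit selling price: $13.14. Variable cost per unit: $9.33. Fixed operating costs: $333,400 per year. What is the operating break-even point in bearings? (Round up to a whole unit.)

Unit CM = price − variable cost = $13.14 − $9.33 = $3.81.
Break-even Q = $333,400 / $3.81 = 87,506.56 → 87,507 bearings.

87,507 bearings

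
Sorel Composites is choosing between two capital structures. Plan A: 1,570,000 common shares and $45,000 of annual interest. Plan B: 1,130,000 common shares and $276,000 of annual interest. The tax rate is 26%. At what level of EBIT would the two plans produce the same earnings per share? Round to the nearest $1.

Set EPS_A = EPS_B: (EBIT − $45,000)(1 − 0.26) ÷ 1,570,000 = (EBIT − $276,000)(1 − 0.26) ÷ 1,130,000.
Cancelling (1 − t) and cross-multiplying: 1,130,000·(EBIT − 45,000) = 1,570,000·(EBIT − 276,000).
Solving, EBIT = (276,000·1,570,000 − 45,000·1,130,000) / (1,570,000 − 1,130,000) = 382,470,000,000 / 440,000 = 869,250.00.

$869,250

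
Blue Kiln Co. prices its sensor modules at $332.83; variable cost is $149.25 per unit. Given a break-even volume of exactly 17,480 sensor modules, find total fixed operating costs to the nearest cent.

Contribution margin per unit = $332.83 − $149.25 = $183.58.
Since BE = FC / CM, FC = 17,480 × $183.58 = $3,208,978.40.

$3,208,978.40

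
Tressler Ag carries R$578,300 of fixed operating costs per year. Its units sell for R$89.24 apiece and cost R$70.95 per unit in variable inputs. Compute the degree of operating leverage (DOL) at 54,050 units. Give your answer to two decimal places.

2.41

Total contribution margin = 54,050 × R$18.29 = R$988,574.50.
EBIT = R$988,574.50 − R$578,300 = R$410,274.50.
So DOL = total CM / EBIT = R$988,574.50 / R$410,274.50 = 2.4095.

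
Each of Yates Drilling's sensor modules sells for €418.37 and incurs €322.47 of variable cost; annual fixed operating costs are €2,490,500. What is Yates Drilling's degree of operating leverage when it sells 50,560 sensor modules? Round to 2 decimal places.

At 50,560 units, contribution = 50,560 × €95.90 = €4,848,704.00.
EBIT = €4,848,704.00 − €2,490,500 = €2,358,204.00.
DOL = contribution ÷ EBIT = €4,848,704.00 ÷ €2,358,204.00 = 2.0561.

2.06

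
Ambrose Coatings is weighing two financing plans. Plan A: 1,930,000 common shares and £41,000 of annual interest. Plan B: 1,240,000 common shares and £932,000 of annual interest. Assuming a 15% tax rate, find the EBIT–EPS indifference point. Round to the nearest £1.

£2,533,217

At indifference, (EBIT − 41,000)(1 − t)/1,930,000 = (EBIT − 932,000)(1 − t)/1,240,000.
Cancelling (1 − t) and cross-multiplying: 1,240,000·(EBIT − 41,000) = 1,930,000·(EBIT − 932,000).
Solving, EBIT = (932,000·1,930,000 − 41,000·1,240,000) / (1,930,000 − 1,240,000) = 1,747,920,000,000 / 690,000 = 2,533,217.39.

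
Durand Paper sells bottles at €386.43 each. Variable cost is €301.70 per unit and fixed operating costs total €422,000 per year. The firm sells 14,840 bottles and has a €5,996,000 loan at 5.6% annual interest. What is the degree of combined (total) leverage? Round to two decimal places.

2.52

Total contribution margin = 14,840 × €84.73 = €1,257,393.20.
Subtracting fixed costs: EBIT = €1,257,393.20 − €422,000 = €835,393.20. Interest = €335,776.00.
DOL = €1,257,393.20 ÷ €835,393.20 = 1.5052; DFL = €835,393.20 ÷ €499,617.20 = 1.6721.
DCL = DOL × DFL = 1.5052 × 1.6721 = 2.5168.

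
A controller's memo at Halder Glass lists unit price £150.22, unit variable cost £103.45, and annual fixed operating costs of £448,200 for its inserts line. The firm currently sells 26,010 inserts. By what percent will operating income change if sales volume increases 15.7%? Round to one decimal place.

At 26,010 units, contribution = 26,010 × £46.77 = £1,216,487.70.
Operating income = contribution − fixed costs = £1,216,487.70 − £448,200 = £768,287.70.
Degree of operating leverage = £1,216,487.70 / £768,287.70 = 1.5834.
Operating income changes by 1.5834 × +15.7% = +24.9%.

+24.9%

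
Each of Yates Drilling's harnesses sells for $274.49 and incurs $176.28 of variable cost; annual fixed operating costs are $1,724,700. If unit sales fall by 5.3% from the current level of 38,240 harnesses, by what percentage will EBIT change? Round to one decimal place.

Contribution at this volume is 38,240 × $98.21 = $3,755,550.40.
Operating income = contribution − fixed costs = $3,755,550.40 − $1,724,700 = $2,030,850.40.
So DOL = total CM / EBIT = $3,755,550.40 / $2,030,850.40 = 1.8493.
So EBIT moves 1.8493 × (-5.3%) = -9.8%.

-9.8%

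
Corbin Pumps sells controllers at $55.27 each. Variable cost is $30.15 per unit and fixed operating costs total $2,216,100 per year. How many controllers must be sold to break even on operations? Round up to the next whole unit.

Contribution margin per unit = $55.27 − $30.15 = $25.12.
Break-even volume = fixed costs ÷ CM per unit = $2,216,100 ÷ $25.12 = 88,220.54, so 88,221 controllers.

88,221 controllers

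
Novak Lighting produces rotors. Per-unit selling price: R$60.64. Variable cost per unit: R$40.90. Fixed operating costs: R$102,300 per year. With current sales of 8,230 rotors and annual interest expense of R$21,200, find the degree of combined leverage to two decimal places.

4.17

At 8,230 units, contribution = 8,230 × R$19.74 = R$162,460.20.
EBIT = R$162,460.20 − R$102,300 = R$60,160.20. Interest = R$21,200.00, so EBIT − I = R$38,960.20.
DCL = contribution ÷ (EBIT − I) = R$162,460.20 ÷ R$38,960.20 = 4.1699.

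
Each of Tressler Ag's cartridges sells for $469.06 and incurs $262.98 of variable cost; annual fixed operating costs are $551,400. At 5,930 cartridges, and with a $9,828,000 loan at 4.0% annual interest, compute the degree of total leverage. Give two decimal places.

4.40

Total contribution margin = 5,930 × $206.08 = $1,222,054.40.
Operating income = contribution − fixed costs = $1,222,054.40 − $551,400 = $670,654.40. Interest = $393,120.00.
DOL = $1,222,054.40 ÷ $670,654.40 = 1.8222; DFL = $670,654.40 ÷ $277,534.40 = 2.4165.
DCL = DOL × DFL = 1.8222 × 2.4165 = 4.4033.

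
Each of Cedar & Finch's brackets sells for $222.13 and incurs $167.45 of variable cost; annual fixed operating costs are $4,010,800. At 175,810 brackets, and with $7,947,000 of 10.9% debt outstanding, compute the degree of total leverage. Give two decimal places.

2.03

At 175,810 units, contribution = 175,810 × $54.68 = $9,613,290.80.
Subtracting fixed costs: EBIT = $9,613,290.80 − $4,010,800 = $5,602,490.80. Interest = $866,223.00, so EBIT − I = $4,736,267.80.
Degree of total leverage = total CM / (EBIT − interest) = $9,613,290.80 / $4,736,267.80 = 2.0297.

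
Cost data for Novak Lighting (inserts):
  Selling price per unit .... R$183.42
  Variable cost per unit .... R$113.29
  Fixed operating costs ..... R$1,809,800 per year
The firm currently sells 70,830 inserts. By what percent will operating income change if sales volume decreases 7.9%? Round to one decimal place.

-12.4%

Contribution at this volume is 70,830 × R$70.13 = R$4,967,307.90.
EBIT = R$4,967,307.90 − R$1,809,800 = R$3,157,507.90.
So DOL = total CM / EBIT = R$4,967,307.90 / R$3,157,507.90 = 1.5732.
%ΔEBIT = DOL × %ΔSales = 1.5732 × -7.9% = -12.4%.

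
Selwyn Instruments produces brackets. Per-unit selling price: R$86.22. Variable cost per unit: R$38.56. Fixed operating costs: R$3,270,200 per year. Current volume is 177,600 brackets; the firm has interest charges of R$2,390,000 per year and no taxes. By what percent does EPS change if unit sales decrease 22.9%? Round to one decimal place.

-69.1%

Total contribution margin = 177,600 × R$47.66 = R$8,464,416.00.
Operating income = contribution − fixed costs = R$8,464,416.00 − R$3,270,200 = R$5,194,216.00.
Interest = R$2,390,000.00, so EBIT − I = R$2,804,216.00.
DCL = total CM / (EBIT − I) = R$8,464,416.00 / R$2,804,216.00 = 3.0185.
%ΔEPS = DCL × %ΔSales = 3.0185 × -22.9% = -69.1%.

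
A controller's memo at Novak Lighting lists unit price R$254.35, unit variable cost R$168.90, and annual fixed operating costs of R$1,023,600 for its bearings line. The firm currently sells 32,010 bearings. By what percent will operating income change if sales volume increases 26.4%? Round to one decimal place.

+42.2%

Contribution at this volume is 32,010 × R$85.45 = R$2,735,254.50.
Subtracting fixed costs: EBIT = R$2,735,254.50 − R$1,023,600 = R$1,711,654.50.
DOL = contribution ÷ EBIT = R$2,735,254.50 ÷ R$1,711,654.50 = 1.5980.
So EBIT moves 1.5980 × (+26.4%) = +42.2%.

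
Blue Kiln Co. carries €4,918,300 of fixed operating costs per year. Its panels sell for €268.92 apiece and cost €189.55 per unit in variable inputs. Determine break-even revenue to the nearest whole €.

Contribution margin per unit = €268.92 − €189.55 = €79.37, a CM ratio of €79.37 ÷ €268.92 = 0.2951.
Break-even revenue = fixed costs × price ÷ CM = €4,918,300 × €268.92 ÷ €79.37 = €16,664,095.

€16,664,095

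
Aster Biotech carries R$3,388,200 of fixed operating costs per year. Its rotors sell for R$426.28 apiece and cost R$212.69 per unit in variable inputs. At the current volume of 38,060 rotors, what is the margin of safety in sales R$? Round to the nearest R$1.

R$9,462,094

Unit CM = price − variable cost = R$426.28 − R$212.69 = R$213.59. Break-even units = R$3,388,200 ÷ R$213.59 = 15,863.10; break-even revenue = 15,863.10 × R$426.28 = R$6,762,123.21.
Actual sales revenue = 38,060 × R$426.28 = R$16,224,216.80.
Margin of safety = R$16,224,216.80 − R$6,762,123.21 = R$9,462,094.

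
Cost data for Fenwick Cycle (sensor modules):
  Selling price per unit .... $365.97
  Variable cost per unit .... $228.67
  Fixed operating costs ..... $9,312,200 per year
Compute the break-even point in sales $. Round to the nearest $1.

CM per unit = $365.97 − $228.67 = $137.30; CM ratio = $137.30 / $365.97 = 0.3752.
Break-even revenue = fixed costs × price ÷ CM = $9,312,200 × $365.97 ÷ $137.30 = $24,821,455.

$24,821,455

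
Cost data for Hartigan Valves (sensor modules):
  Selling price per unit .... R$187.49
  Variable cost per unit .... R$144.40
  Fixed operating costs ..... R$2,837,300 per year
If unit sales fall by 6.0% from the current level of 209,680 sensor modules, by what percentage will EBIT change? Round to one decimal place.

Contribution at this volume is 209,680 × R$43.09 = R$9,035,111.20.
Operating income = contribution − fixed costs = R$9,035,111.20 − R$2,837,300 = R$6,197,811.20.
DOL = contribution ÷ EBIT = R$9,035,111.20 ÷ R$6,197,811.20 = 1.4578.
So EBIT moves 1.4578 × (-6.0%) = -8.7%.

-8.7%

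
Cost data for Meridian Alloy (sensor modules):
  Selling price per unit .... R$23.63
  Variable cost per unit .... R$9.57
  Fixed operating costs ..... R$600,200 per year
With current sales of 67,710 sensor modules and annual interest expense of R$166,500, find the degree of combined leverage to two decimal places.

At 67,710 units, contribution = 67,710 × R$14.06 = R$952,002.60.
EBIT = R$952,002.60 − R$600,200 = R$351,802.60. Interest = R$166,500.00.
DOL = R$952,002.60 ÷ R$351,802.60 = 2.7061; DFL = R$351,802.60 ÷ R$185,302.60 = 1.8985.
DCL = DOL × DFL = 2.7061 × 1.8985 = 5.1375.

5.14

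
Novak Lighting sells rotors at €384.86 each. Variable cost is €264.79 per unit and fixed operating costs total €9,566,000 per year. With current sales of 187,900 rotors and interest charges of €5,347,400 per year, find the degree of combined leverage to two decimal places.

Contribution at this volume is 187,900 × €120.07 = €22,561,153.00.
Operating income = contribution − fixed costs = €22,561,153.00 − €9,566,000 = €12,995,153.00. Interest = €5,347,400.00, so EBIT − I = €7,647,753.00.
DCL = contribution ÷ (EBIT − I) = €22,561,153.00 ÷ €7,647,753.00 = 2.9500.

2.95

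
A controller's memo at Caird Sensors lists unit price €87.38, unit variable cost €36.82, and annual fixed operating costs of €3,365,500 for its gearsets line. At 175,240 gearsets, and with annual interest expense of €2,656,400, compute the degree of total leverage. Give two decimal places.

Contribution at this volume is 175,240 × €50.56 = €8,860,134.40.
EBIT = €8,860,134.40 − €3,365,500 = €5,494,634.40. Interest = €2,656,400.00, so EBIT − I = €2,838,234.40.
DCL = contribution ÷ (EBIT − I) = €8,860,134.40 ÷ €2,838,234.40 = 3.1217.

3.12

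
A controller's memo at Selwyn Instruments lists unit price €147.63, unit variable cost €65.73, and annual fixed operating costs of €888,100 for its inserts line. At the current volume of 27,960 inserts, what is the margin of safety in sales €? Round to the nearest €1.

Unit CM = price − variable cost = €147.63 − €65.73 = €81.90. Break-even units = €888,100 ÷ €81.90 = 10,843.71; break-even revenue = 10,843.71 × €147.63 = €1,600,857.18.
Current sales = 27,960 × €147.63 = €4,127,734.80.
Margin of safety = €4,127,734.80 − €1,600,857.18 = €2,526,878.

€2,526,878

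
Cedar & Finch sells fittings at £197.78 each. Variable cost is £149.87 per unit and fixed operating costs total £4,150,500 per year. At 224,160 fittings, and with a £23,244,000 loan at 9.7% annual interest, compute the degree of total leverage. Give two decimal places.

2.48

At 224,160 units, contribution = 224,160 × £47.91 = £10,739,505.60.
Operating income = contribution − fixed costs = £10,739,505.60 − £4,150,500 = £6,589,005.60. Interest = £2,254,668.00, so EBIT − I = £4,334,337.60.
DCL = contribution ÷ (EBIT − I) = £10,739,505.60 ÷ £4,334,337.60 = 2.4778.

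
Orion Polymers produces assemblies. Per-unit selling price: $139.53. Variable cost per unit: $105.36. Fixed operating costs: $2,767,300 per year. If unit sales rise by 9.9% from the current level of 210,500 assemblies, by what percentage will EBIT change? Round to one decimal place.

At 210,500 units, contribution = 210,500 × $34.17 = $7,192,785.00.
Subtracting fixed costs: EBIT = $7,192,785.00 − $2,767,300 = $4,425,485.00.
DOL = contribution ÷ EBIT = $7,192,785.00 ÷ $4,425,485.00 = 1.6253.
%ΔEBIT = DOL × %ΔSales = 1.6253 × +9.9% = +16.1%.

+16.1%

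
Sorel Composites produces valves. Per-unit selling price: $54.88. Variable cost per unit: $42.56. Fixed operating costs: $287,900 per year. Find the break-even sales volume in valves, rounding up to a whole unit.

Unit CM = price − variable cost = $54.88 − $42.56 = $12.32.
Break-even Q = $287,900 / $12.32 = 23,368.51 → 23,369 valves.

23,369 valves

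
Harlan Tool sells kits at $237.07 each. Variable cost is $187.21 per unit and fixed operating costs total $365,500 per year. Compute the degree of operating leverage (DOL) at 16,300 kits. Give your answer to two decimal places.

Contribution at this volume is 16,300 × $49.86 = $812,718.00.
Subtracting fixed costs: EBIT = $812,718.00 − $365,500 = $447,218.00.
DOL = contribution ÷ EBIT = $812,718.00 ÷ $447,218.00 = 1.8173.

1.82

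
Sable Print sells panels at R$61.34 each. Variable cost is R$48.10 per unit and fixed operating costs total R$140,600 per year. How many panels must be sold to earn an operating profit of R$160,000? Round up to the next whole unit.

22,704 panels

Unit CM = price − variable cost = R$61.34 − R$48.10 = R$13.24.
Required volume = (fixed costs + target profit) ÷ CM = (R$140,600 + R$160,000) ÷ R$13.24 = 22,703.93, so 22,704 panels.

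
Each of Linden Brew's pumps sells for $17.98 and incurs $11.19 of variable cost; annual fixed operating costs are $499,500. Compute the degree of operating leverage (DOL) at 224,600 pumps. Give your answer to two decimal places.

At 224,600 units, contribution = 224,600 × $6.79 = $1,525,034.00.
Operating income = contribution − fixed costs = $1,525,034.00 − $499,500 = $1,025,534.00.
Degree of operating leverage = $1,525,034.00 / $1,025,534.00 = 1.4871.

1.49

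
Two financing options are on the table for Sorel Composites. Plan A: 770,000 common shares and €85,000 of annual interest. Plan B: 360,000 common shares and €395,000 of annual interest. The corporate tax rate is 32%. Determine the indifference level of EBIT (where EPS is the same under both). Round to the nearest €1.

At indifference, (EBIT − 85,000)(1 − t)/770,000 = (EBIT − 395,000)(1 − t)/360,000.
The (1 − t) factor cancels: (EBIT − 85,000) × 360,000 = (EBIT − 395,000) × 770,000.
EBIT × (770,000 − 360,000) = 395,000 × 770,000 − 85,000 × 360,000 = 273,550,000,000, so EBIT = 273,550,000,000 ÷ 410,000 = 667,195.12.

€667,195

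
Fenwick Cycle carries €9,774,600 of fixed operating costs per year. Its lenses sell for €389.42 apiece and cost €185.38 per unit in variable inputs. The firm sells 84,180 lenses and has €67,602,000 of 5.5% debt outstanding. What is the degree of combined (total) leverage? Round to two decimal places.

Contribution at this volume is 84,180 × €204.04 = €17,176,087.20.
Subtracting fixed costs: EBIT = €17,176,087.20 − €9,774,600 = €7,401,487.20. Interest = €3,718,110.00, so EBIT − I = €3,683,377.20.
Degree of total leverage = total CM / (EBIT − interest) = €17,176,087.20 / €3,683,377.20 = 4.6631.

4.66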